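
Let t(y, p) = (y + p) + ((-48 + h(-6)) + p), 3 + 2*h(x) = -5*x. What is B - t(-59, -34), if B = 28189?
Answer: 56701/2 ≈ 28351.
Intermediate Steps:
h(x) = -3/2 - 5*x/2 (h(x) = -3/2 + (-5*x)/2 = -3/2 - 5*x/2)
t(y, p) = -69/2 + y + 2*p (t(y, p) = (y + p) + ((-48 + (-3/2 - 5/2*(-6))) + p) = (p + y) + ((-48 + (-3/2 + 15)) + p) = (p + y) + ((-48 + 27/2) + p) = (p + y) + (-69/2 + p) = -69/2 + y + 2*p)
B - t(-59, -34) = 28189 - (-69/2 - 59 + 2*(-34)) = 28189 - (-69/2 - 59 - 68) = 28189 - 1*(-323/2) = 28189 + 323/2 = 56701/2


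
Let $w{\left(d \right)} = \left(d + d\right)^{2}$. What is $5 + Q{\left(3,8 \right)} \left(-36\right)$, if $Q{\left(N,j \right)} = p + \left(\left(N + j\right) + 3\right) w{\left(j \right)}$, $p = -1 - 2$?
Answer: $-128911$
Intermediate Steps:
$p = -3$
$w{\left(d \right)} = 4 d^{2}$ ($w{\left(d \right)} = \left(2 d\right)^{2} = 4 d^{2}$)
$Q{\left(N,j \right)} = -3 + 4 j^{2} \left(3 + N + j\right)$ ($Q{\left(N,j \right)} = -3 + \left(\left(N + j\right) + 3\right) 4 j^{2} = -3 + \left(3 + N + j\right) 4 j^{2} = -3 + 4 j^{2} \left(3 + N + j\right)$)
$5 + Q{\left(3,8 \right)} \left(-36\right) = 5 + \left(-3 + 4 \cdot 8^{3} + 12 \cdot 8^{2} + 4 \cdot 3 \cdot 8^{2}\right) \left(-36\right) = 5 + \left(-3 + 4 \cdot 512 + 12 \cdot 64 + 4 \cdot 3 \cdot 64\right) \left(-36\right) = 5 + \left(-3 + 2048 + 768 + 768\right) \left(-36\right) = 5 + 3581 \left(-36\right) = 5 - 128916 = -128911$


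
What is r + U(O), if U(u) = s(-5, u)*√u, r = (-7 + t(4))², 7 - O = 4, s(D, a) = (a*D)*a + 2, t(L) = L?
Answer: 9 - 43*√3 ≈ -65.478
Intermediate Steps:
s(D, a) = 2 + D*a² (s(D, a) = (D*a)*a + 2 = D*a² + 2 = 2 + D*a²)
O = 3 (O = 7 - 1*4 = 7 - 4 = 3)
r = 9 (r = (-7 + 4)² = (-3)² = 9)
U(u) = √u*(2 - 5*u²) (U(u) = (2 - 5*u²)*√u = √u*(2 - 5*u²))
r + U(O) = 9 + √3*(2 - 5*3²) = 9 + √3*(2 - 5*9) = 9 + √3*(2 - 45) = 9 + √3*(-43) = 9 - 43*√3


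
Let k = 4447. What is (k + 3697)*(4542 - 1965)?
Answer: 20987088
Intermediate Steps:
(k + 3697)*(4542 - 1965) = (4447 + 3697)*(4542 - 1965) = 8144*2577 = 20987088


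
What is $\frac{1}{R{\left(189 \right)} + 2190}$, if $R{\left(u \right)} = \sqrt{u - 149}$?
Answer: $\frac{219}{479606} - \frac{\sqrt{10}}{2398030} \approx 0.00045531$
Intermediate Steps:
$R{\left(u \right)} = \sqrt{-149 + u}$
$\frac{1}{R{\left(189 \right)} + 2190} = \frac{1}{\sqrt{-149 + 189} + 2190} = \frac{1}{\sqrt{40} + 2190} = \frac{1}{2 \sqrt{10} + 2190} = \frac{1}{2190 + 2 \sqrt{10}}$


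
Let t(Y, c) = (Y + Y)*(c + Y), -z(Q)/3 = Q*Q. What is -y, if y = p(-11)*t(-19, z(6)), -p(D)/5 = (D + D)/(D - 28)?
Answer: 530860/39 ≈ 13612.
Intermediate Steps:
z(Q) = -3*Q**2 (z(Q) = -3*Q*Q = -3*Q**2)
t(Y, c) = 2*Y*(Y + c) (t(Y, c) = (2*Y)*(Y + c) = 2*Y*(Y + c))
p(D) = -10*D/(-28 + D) (p(D) = -5*(D + D)/(D - 28) = -5*2*D/(-28 + D) = -10*D/(-28 + D))
y = -530860/39 (y = (-10*(-11)/(-28 - 11))*(2*(-19)*(-19 - 3*6**2)) = (-10*(-11)/(-39))*(2*(-19)*(-19 - 3*36)) = (-10*(-11)*(-1/39))*(2*(-19)*(-19 - 108)) = -220*(-19)*(-127)/39 = -110/39*4826 = -530860/39 ≈ -13612.)
-y = -1*(-530860/39) = 530860/39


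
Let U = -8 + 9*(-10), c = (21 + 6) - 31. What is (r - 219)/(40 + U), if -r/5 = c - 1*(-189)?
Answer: 572/29 ≈ 19.724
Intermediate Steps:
c = -4 (c = 27 - 31 = -4)
U = -98 (U = -8 - 90 = -98)
r = -925 (r = -5*(-4 - 1*(-189)) = -5*(-4 + 189) = -5*185 = -925)
(r - 219)/(40 + U) = (-925 - 219)/(40 - 98) = -1144/(-58) = -1144*(-1/58) = 572/29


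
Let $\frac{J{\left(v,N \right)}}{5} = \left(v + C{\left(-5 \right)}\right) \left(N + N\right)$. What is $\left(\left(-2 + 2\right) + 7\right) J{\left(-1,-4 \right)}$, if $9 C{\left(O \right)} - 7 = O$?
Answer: $\frac{1960}{9} \approx 217.78$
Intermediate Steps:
$C{\left(O \right)} = \frac{7}{9} + \frac{O}{9}$
$J{\left(v,N \right)} = 10 N \left(\frac{2}{9} + v\right)$ ($J{\left(v,N \right)} = 5 \left(v + \left(\frac{7}{9} + \frac{1}{9} \left(-5\right)\right)\right) \left(N + N\right) = 5 \left(v + \left(\frac{7}{9} - \frac{5}{9}\right)\right) 2 N = 5 \left(v + \frac{2}{9}\right) 2 N = 5 \left(\frac{2}{9} + v\right) 2 N = 5 \cdot 2 N \left(\frac{2}{9} + v\right) = 10 N \left(\frac{2}{9} + v\right)$)
$\left(\left(-2 + 2\right) + 7\right) J{\left(-1,-4 \right)} = \left(\left(-2 + 2\right) + 7\right) \frac{10}{9} \left(-4\right) \left(2 + 9 \left(-1\right)\right) = \left(0 + 7\right) \frac{10}{9} \left(-4\right) \left(2 - 9\right) = 7 \cdot \frac{10}{9} \left(-4\right) \left(-7\right) = 7 \cdot \frac{280}{9} = \frac{1960}{9}$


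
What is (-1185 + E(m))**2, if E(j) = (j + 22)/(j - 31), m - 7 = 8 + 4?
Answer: 203376121/144 ≈ 1.4123e+6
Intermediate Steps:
m = 19 (m = 7 + (8 + 4) = 7 + 12 = 19)
E(j) = (22 + j)/(-31 + j)
(-1185 + E(m))**2 = (-1185 + (22 + 19)/(-31 + 19))**2 = (-1185 + 41/(-12))**2 = (-1185 - 1/12*41)**2 = (-1185 - 41/12)**2 = (-14261/12)**2 = 203376121/144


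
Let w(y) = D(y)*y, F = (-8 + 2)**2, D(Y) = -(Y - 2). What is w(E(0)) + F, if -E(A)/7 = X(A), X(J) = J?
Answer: 36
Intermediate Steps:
D(Y) = 2 - Y (D(Y) = -(-2 + Y) = 2 - Y)
E(A) = -7*A
F = 36 (F = (-6)**2 = 36)
w(y) = y*(2 - y) (w(y) = (2 - y)*y = y*(2 - y))
w(E(0)) + F = (-7*0)*(2 - (-7)*0) + 36 = 0*(2 - 1*0) + 36 = 0*(2 + 0) + 36 = 0*2 + 36 = 0 + 36 = 36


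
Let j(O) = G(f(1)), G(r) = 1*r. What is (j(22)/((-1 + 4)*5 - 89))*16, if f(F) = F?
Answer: -8/37 ≈ -0.21622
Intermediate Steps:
G(r) = r
j(O) = 1
(j(22)/((-1 + 4)*5 - 89))*16 = (1/((-1 + 4)*5 - 89))*16 = (1/(3*5 - 89))*16 = (1/(15 - 89))*16 = (1/(-74))*16 = (1*(-1/74))*16 = -1/74*16 = -8/37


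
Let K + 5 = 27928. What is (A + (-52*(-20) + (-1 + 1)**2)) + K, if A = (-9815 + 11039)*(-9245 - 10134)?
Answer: -23690933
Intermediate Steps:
K = 27923 (K = -5 + 27928 = 27923)
A = -23719896 (A = 1224*(-19379) = -23719896)
(A + (-52*(-20) + (-1 + 1)**2)) + K = (-23719896 + (-52*(-20) + (-1 + 1)**2)) + 27923 = (-23719896 + (1040 + 0**2)) + 27923 = (-23719896 + (1040 + 0)) + 27923 = (-23719896 + 1040) + 27923 = -23718856 + 27923 = -23690933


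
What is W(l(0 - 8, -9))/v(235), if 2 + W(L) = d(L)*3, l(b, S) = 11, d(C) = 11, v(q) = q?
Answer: 31/235 ≈ 0.13191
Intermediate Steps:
W(L) = 31 (W(L) = -2 + 11*3 = -2 + 33 = 31)
W(l(0 - 8, -9))/v(235) = 31/235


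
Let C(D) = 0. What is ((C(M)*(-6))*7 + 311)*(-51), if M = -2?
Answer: -15861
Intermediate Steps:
((C(M)*(-6))*7 + 311)*(-51) = ((0*(-6))*7 + 311)*(-51) = (0*7 + 311)*(-51) = (0 + 311)*(-51) = 311*(-51) = -15861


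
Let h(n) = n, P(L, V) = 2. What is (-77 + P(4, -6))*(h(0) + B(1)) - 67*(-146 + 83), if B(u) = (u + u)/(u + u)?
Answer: 4146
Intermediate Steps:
B(u) = 1 (B(u) = (2*u)/((2*u)) = (2*u)*(1/(2*u)) = 1)
(-77 + P(4, -6))*(h(0) + B(1)) - 67*(-146 + 83) = (-77 + 2)*(0 + 1) - 67*(-146 + 83) = -75*1 - 67*(-63) = -75 + 4221 = 4146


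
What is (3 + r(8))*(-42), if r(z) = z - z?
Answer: -126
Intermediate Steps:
r(z) = 0
(3 + r(8))*(-42) = (3 + 0)*(-42) = 3*(-42) = -126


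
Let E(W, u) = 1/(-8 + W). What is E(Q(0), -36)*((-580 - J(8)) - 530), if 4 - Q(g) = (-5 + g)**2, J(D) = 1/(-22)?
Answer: 24419/638 ≈ 38.274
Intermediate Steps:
J(D) = -1/22
Q(g) = 4 - (-5 + g)**2
E(Q(0), -36)*((-580 - J(8)) - 530) = ((-580 - 1*(-1/22)) - 530)/(-8 + (4 - (-5 + 0)**2)) = ((-580 + 1/22) - 530)/(-8 + (4 - 1*(-5)**2)) = (-12759/22 - 530)/(-8 + (4 - 1*25)) = -24419/22/(-8 + (4 - 25)) = -24419/22/(-8 - 21) = -24419/22/(-29) = -1/29*(-24419/22) = 24419/638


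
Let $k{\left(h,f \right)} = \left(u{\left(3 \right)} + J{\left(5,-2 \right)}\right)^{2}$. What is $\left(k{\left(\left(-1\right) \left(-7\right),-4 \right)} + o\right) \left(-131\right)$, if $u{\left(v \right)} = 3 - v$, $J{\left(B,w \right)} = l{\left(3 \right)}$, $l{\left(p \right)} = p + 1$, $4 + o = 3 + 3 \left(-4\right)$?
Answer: $-393$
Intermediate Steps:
$o = -13$ ($o = -4 + \left(3 + 3 \left(-4\right)\right) = -4 + \left(3 - 12\right) = -4 - 9 = -13$)
$l{\left(p \right)} = 1 + p$
$J{\left(B,w \right)} = 4$ ($J{\left(B,w \right)} = 1 + 3 = 4$)
$k{\left(h,f \right)} = 16$ ($k{\left(h,f \right)} = \left(\left(3 - 3\right) + 4\right)^{2} = \left(0 + 4\right)^{2} = 4^{2} = 16$)
$\left(k{\left(\left(-1\right) \left(-7\right),-4 \right)} + o\right) \left(-131\right) = \left(16 - 13\right) \left(-131\right) = 3 \left(-131\right) = -393$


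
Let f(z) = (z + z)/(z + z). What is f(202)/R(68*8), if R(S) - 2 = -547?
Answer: -1/545 ≈ -0.0018349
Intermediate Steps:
R(S) = -545 (R(S) = 2 - 547 = -545)
f(z) = 1 (f(z) = (2*z)/((2*z)) = (2*z)*(1/(2*z)) = 1)
f(202)/R(68*8) = 1/(-545) = 1*(-1/545) = -1/545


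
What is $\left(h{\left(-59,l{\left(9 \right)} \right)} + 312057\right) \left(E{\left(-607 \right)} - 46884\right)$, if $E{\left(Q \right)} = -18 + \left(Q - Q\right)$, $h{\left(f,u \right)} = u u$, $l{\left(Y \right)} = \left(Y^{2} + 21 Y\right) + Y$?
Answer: $-18286995996$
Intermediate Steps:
$l{\left(Y \right)} = Y^{2} + 22 Y$
$h{\left(f,u \right)} = u^{2}$
$E{\left(Q \right)} = -18$ ($E{\left(Q \right)} = -18 + 0 = -18$)
$\left(h{\left(-59,l{\left(9 \right)} \right)} + 312057\right) \left(E{\left(-607 \right)} - 46884\right) = \left(\left(9 \left(22 + 9\right)\right)^{2} + 312057\right) \left(-18 - 46884\right) = \left(\left(9 \cdot 31\right)^{2} + 312057\right) \left(-46902\right) = \left(279^{2} + 312057\right) \left(-46902\right) = \left(77841 + 312057\right) \left(-46902\right) = 389898 \left(-46902\right) = -18286995996$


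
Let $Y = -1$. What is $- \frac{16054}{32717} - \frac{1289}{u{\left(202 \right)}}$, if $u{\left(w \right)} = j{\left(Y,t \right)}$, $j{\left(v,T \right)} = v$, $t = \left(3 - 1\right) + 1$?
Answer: $\frac{42156159}{32717} \approx 1288.5$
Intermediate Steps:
$t = 3$ ($t = 2 + 1 = 3$)
$u{\left(w \right)} = -1$
$- \frac{16054}{32717} - \frac{1289}{u{\left(202 \right)}} = - \frac{16054}{32717} - \frac{1289}{-1} = \left(-16054\right) \frac{1}{32717} - -1289 = - \frac{16054}{32717} + 1289 = \frac{42156159}{32717}$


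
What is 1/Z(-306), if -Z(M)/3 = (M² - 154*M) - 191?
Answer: -1/421707 ≈ -2.3713e-6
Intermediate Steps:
Z(M) = 573 - 3*M² + 462*M (Z(M) = -3*((M² - 154*M) - 191) = -3*(-191 + M² - 154*M) = 573 - 3*M² + 462*M)
1/Z(-306) = 1/(573 - 3*(-306)² + 462*(-306)) = 1/(573 - 3*93636 - 141372) = 1/(573 - 280908 - 141372) = 1/(-421707) = -1/421707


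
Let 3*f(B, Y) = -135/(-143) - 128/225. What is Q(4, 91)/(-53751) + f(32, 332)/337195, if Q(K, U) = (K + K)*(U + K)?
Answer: -433958582047/30692525774625 ≈ -0.014139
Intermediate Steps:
Q(K, U) = 2*K*(K + U) (Q(K, U) = (2*K)*(K + U) = 2*K*(K + U))
f(B, Y) = 12071/96525 (f(B, Y) = (-135/(-143) - 128/225)/3 = (-135*(-1/143) - 128*1/225)/3 = (135/143 - 128/225)/3 = (⅓)*(12071/32175) = 12071/96525)
Q(4, 91)/(-53751) + f(32, 332)/337195 = (2*4*(4 + 91))/(-53751) + (12071/96525)/337195 = (2*4*95)*(-1/53751) + (12071/96525)*(1/337195) = 760*(-1/53751) + 12071/32547747375 = -40/2829 + 12071/32547747375 = -433958582047/30692525774625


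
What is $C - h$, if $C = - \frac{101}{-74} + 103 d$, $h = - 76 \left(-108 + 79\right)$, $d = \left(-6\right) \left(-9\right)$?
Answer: $\frac{248593}{74} \approx 3359.4$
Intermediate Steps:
$d = 54$
$h = 2204$ ($h = \left(-76\right) \left(-29\right) = 2204$)
$C = \frac{411689}{74}$ ($C = - \frac{101}{-74} + 103 \cdot 54 = \left(-101\right) \left(- \frac{1}{74}\right) + 5562 = \frac{101}{74} + 5562 = \frac{411689}{74} \approx 5563.4$)
$C - h = \frac{411689}{74} - 2204 = \frac{248593}{74}$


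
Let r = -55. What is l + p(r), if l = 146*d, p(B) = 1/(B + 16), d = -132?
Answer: -751609/39 ≈ -19272.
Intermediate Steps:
p(B) = 1/(16 + B)
l = -19272 (l = 146*(-132) = -19272)
l + p(r) = -19272 + 1/(16 - 55) = -19272 + 1/(-39) = -19272 - 1/39 = -751609/39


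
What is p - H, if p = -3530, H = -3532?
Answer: 2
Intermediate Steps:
p - H = -3530 - 1*(-3532) = -3530 + 3532 = 2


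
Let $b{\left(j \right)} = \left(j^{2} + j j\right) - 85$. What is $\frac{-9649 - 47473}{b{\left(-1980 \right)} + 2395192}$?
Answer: $- \frac{57122}{10235907} \approx -0.0055806$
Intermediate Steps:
$b{\left(j \right)} = -85 + 2 j^{2}$ ($b{\left(j \right)} = \left(j^{2} + j^{2}\right) - 85 = 2 j^{2} - 85 = -85 + 2 j^{2}$)
$\frac{-9649 - 47473}{b{\left(-1980 \right)} + 2395192} = \frac{-9649 - 47473}{\left(-85 + 2 \left(-1980\right)^{2}\right) + 2395192} = - \frac{57122}{\left(-85 + 2 \cdot 3920400\right) + 2395192} = - \frac{57122}{\left(-85 + 7840800\right) + 2395192} = - \frac{57122}{7840715 + 2395192} = - \frac{57122}{10235907}$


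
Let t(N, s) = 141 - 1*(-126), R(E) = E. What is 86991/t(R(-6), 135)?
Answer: 28997/89 ≈ 325.81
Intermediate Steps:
t(N, s) = 267 (t(N, s) = 141 + 126 = 267)
86991/t(R(-6), 135) = 86991/267 = 86991*(1/267) = 28997/89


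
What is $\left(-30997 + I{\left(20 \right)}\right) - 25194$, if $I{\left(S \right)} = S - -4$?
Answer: $-56167$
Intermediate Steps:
$I{\left(S \right)} = 4 + S$ ($I{\left(S \right)} = S + 4 = 4 + S$)
$\left(-30997 + I{\left(20 \right)}\right) - 25194 = \left(-30997 + \left(4 + 20\right)\right) - 25194 = \left(-30997 + 24\right) - 25194 = -30973 - 25194 = -56167$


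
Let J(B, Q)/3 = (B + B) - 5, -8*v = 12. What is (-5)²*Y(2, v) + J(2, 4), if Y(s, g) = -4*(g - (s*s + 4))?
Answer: 947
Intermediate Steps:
v = -3/2 (v = -⅛*12 = -3/2 ≈ -1.5000)
J(B, Q) = -15 + 6*B (J(B, Q) = 3*((B + B) - 5) = 3*(2*B - 5) = 3*(-5 + 2*B) = -15 + 6*B)
Y(s, g) = 16 - 4*g + 4*s² (Y(s, g) = -4*(g - (s² + 4)) = -4*(g - (4 + s²)) = -4*(g + (-4 - s²)) = -4*(-4 + g - s²) = 16 - 4*g + 4*s²)
(-5)²*Y(2, v) + J(2, 4) = (-5)²*(16 - 4*(-3/2) + 4*2²) + (-15 + 6*2) = 25*(16 + 6 + 4*4) + (-15 + 12) = 25*(16 + 6 + 16) - 3 = 25*38 - 3 = 950 - 3 = 947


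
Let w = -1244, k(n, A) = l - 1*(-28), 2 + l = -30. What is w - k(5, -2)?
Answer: -1240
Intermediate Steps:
l = -32 (l = -2 - 30 = -32)
k(n, A) = -4 (k(n, A) = -32 - 1*(-28) = -32 + 28 = -4)
w - k(5, -2) = -1244 - 1*(-4) = -1244 + 4 = -1240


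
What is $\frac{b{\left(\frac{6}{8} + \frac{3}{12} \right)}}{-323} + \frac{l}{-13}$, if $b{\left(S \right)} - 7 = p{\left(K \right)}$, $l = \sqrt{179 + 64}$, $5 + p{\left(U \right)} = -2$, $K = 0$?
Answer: $- \frac{9 \sqrt{3}}{13} \approx -1.1991$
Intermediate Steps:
$p{\left(U \right)} = -7$ ($p{\left(U \right)} = -5 - 2 = -7$)
$l = 9 \sqrt{3}$ ($l = \sqrt{243} = 9 \sqrt{3} \approx 15.588$)
$b{\left(S \right)} = 0$ ($b{\left(S \right)} = 7 - 7 = 0$)
$\frac{b{\left(\frac{6}{8} + \frac{3}{12} \right)}}{-323} + \frac{l}{-13} = \frac{0}{-323} + \frac{9 \sqrt{3}}{-13} = 0 \left(- \frac{1}{323}\right) + 9 \sqrt{3} \left(- \frac{1}{13}\right) = 0 - \frac{9 \sqrt{3}}{13} = - \frac{9 \sqrt{3}}{13}$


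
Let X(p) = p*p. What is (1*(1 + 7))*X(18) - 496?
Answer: 2096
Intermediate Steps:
X(p) = p**2
(1*(1 + 7))*X(18) - 496 = (1*(1 + 7))*18**2 - 496 = (1*8)*324 - 496 = 8*324 - 496 = 2592 - 496 = 2096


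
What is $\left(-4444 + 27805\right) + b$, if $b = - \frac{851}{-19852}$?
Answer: $\frac{463763423}{19852} \approx 23361.0$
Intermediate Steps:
$b = \frac{851}{19852}$ ($b = \left(-851\right) \left(- \frac{1}{19852}\right) = \frac{851}{19852} \approx 0.042867$)
$\left(-4444 + 27805\right) + b = \left(-4444 + 27805\right) + \frac{851}{19852} = 23361 + \frac{851}{19852} = \frac{463763423}{19852}$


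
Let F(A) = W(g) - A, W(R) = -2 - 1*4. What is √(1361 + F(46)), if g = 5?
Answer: √1309 ≈ 36.180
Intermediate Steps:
W(R) = -6 (W(R) = -2 - 4 = -6)
F(A) = -6 - A
√(1361 + F(46)) = √(1361 + (-6 - 1*46)) = √(1361 + (-6 - 46)) = √(1361 - 52) = √1309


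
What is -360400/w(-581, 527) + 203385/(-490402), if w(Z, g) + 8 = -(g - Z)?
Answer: 44128475785/136822158 ≈ 322.52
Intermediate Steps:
w(Z, g) = -8 + Z - g (w(Z, g) = -8 - (g - Z) = -8 + (Z - g) = -8 + Z - g)
-360400/w(-581, 527) + 203385/(-490402) = -360400/(-8 - 581 - 1*527) + 203385/(-490402) = -360400/(-8 - 581 - 527) + 203385*(-1/490402) = -360400/(-1116) - 203385/490402 = -360400*(-1/1116) - 203385/490402 = 90100/279 - 203385/490402 = 44128475785/136822158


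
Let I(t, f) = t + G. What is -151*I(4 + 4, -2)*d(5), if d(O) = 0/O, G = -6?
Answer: 0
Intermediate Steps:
d(O) = 0
I(t, f) = -6 + t (I(t, f) = t - 6 = -6 + t)
-151*I(4 + 4, -2)*d(5) = -151*(-6 + (4 + 4))*0 = -151*(-6 + 8)*0 = -302*0 = -151*0 = 0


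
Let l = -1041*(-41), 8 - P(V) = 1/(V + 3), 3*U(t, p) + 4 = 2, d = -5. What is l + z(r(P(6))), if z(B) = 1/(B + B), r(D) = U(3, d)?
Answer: 170721/4 ≈ 42680.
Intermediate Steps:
U(t, p) = -⅔ (U(t, p) = -4/3 + (⅓)*2 = -4/3 + ⅔ = -⅔)
P(V) = 8 - 1/(3 + V) (P(V) = 8 - 1/(V + 3) = 8 - 1/(3 + V))
r(D) = -⅔
z(B) = 1/(2*B)
l = 42681
l + z(r(P(6))) = 42681 + 1/(2*(-⅔)) = 42681 + (½)*(-3/2) = 42681 - ¾ = 170721/4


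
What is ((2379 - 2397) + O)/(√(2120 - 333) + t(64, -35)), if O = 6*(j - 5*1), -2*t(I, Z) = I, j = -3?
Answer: -2112/763 - 66*√1787/763 ≈ -6.4247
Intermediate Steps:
t(I, Z) = -I/2
O = -48 (O = 6*(-3 - 5*1) = 6*(-3 - 5) = 6*(-8) = -48)
((2379 - 2397) + O)/(√(2120 - 333) + t(64, -35)) = ((2379 - 2397) - 48)/(√(2120 - 333) - ½*64) = (-18 - 48)/(√1787 - 32) = -66/(-32 + √1787)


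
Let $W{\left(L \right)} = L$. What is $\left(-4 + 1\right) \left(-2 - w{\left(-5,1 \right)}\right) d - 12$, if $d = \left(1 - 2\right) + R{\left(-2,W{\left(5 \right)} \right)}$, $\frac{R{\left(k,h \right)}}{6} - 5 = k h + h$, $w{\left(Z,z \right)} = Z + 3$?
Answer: $-12$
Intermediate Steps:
$w{\left(Z,z \right)} = 3 + Z$
$R{\left(k,h \right)} = 30 + 6 h + 6 h k$ ($R{\left(k,h \right)} = 30 + 6 \left(k h + h\right) = 30 + 6 \left(h k + h\right) = 30 + 6 \left(h + h k\right) = 30 + \left(6 h + 6 h k\right) = 30 + 6 h + 6 h k$)
$d = -1$ ($d = \left(1 - 2\right) + \left(30 + 6 \cdot 5 + 6 \cdot 5 \left(-2\right)\right) = -1 + \left(30 + 30 - 60\right) = -1 + 0 = -1$)
$\left(-4 + 1\right) \left(-2 - w{\left(-5,1 \right)}\right) d - 12 = \left(-4 + 1\right) \left(-2 - \left(3 - 5\right)\right) \left(-1\right) - 12 = - 3 \left(-2 - -2\right) \left(-1\right) - 12 = - 3 \left(-2 + 2\right) \left(-1\right) - 12 = \left(-3\right) 0 \left(-1\right) - 12 = 0 \left(-1\right) - 12 = 0 - 12 = -12$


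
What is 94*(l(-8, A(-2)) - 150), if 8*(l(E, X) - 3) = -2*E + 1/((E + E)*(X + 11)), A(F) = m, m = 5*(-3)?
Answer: -3489233/256 ≈ -13630.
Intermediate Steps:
m = -15
A(F) = -15
l(E, X) = 3 - E/4 + 1/(16*E*(11 + X)) (l(E, X) = 3 + (-2*E + 1/((E + E)*(X + 11)))/8 = 3 + (-2*E + 1/((2*E)*(11 + X)))/8 = 3 + (-2*E + 1/(2*E*(11 + X)))/8 = 3 + (-E/4 + 1/(16*E*(11 + X))) = 3 - E/4 + 1/(16*E*(11 + X)))
94*(l(-8, A(-2)) - 150) = 94*((1/16)*(1 - 44*(-8)² + 528*(-8) - 4*(-15)*(-8)² + 48*(-8)*(-15))/(-8*(11 - 15)) - 150) = 94*((1/16)*(-⅛)*(1 - 44*64 - 4224 - 4*(-15)*64 + 5760)/(-4) - 150) = 94*((1/16)*(-⅛)*(-¼)*(1 - 2816 - 4224 + 3840 + 5760) - 150) = 94*((1/16)*(-⅛)*(-¼)*2561 - 150) = 94*(2561/512 - 150) = 94*(-74239/512) = -3489233/256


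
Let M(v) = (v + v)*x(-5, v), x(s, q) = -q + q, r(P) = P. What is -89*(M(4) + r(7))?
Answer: -623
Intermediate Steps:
x(s, q) = 0
M(v) = 0 (M(v) = (v + v)*0 = (2*v)*0 = 0)
-89*(M(4) + r(7)) = -89*(0 + 7) = -89*7 = -623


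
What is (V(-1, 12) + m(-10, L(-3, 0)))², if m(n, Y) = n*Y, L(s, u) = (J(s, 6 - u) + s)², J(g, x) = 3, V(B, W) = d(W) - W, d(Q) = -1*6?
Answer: 324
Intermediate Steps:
d(Q) = -6
V(B, W) = -6 - W
L(s, u) = (3 + s)²
m(n, Y) = Y*n
(V(-1, 12) + m(-10, L(-3, 0)))² = ((-6 - 1*12) + (3 - 3)²*(-10))² = ((-6 - 12) + 0²*(-10))² = (-18 + 0*(-10))² = (-18 + 0)² = (-18)² = 324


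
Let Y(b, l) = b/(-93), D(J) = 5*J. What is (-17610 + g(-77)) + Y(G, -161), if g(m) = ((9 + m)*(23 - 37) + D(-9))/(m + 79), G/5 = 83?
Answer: -3191939/186 ≈ -17161.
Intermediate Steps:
G = 415 (G = 5*83 = 415)
g(m) = (-171 - 14*m)/(79 + m) (g(m) = ((9 + m)*(23 - 37) + 5*(-9))/(m + 79) = ((9 + m)*(-14) - 45)/(79 + m) = ((-126 - 14*m) - 45)/(79 + m) = (-171 - 14*m)/(79 + m))
Y(b, l) = -b/93 (Y(b, l) = b*(-1/93) = -b/93)
(-17610 + g(-77)) + Y(G, -161) = (-17610 + (-171 - 14*(-77))/(79 - 77)) - 1/93*415 = (-17610 + (-171 + 1078)/2) - 415/93 = (-17610 + (½)*907) - 415/93 = (-17610 + 907/2) - 415/93 = -34313/2 - 415/93 = -3191939/186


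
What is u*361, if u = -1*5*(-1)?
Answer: 1805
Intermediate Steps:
u = 5 (u = -5*(-1) = 5)
u*361 = 5*361 = 1805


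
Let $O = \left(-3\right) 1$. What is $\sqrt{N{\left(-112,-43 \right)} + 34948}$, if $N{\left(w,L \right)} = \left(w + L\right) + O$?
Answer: $7 \sqrt{710} \approx 186.52$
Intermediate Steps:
$O = -3$
$N{\left(w,L \right)} = -3 + L + w$ ($N{\left(w,L \right)} = \left(w + L\right) - 3 = \left(L + w\right) - 3 = -3 + L + w$)
$\sqrt{N{\left(-112,-43 \right)} + 34948} = \sqrt{\left(-3 - 43 - 112\right) + 34948} = \sqrt{-158 + 34948} = \sqrt{34790} = 7 \sqrt{710}$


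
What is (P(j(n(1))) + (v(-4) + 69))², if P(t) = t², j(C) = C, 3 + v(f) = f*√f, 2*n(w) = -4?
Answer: 4836 - 1120*I ≈ 4836.0 - 1120.0*I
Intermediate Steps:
n(w) = -2 (n(w) = (½)*(-4) = -2)
v(f) = -3 + f^(3/2) (v(f) = -3 + f*√f = -3 + f^(3/2))
(P(j(n(1))) + (v(-4) + 69))² = ((-2)² + ((-3 + (-4)^(3/2)) + 69))² = (4 + ((-3 - 8*I) + 69))² = (4 + (66 - 8*I))² = (70 - 8*I)²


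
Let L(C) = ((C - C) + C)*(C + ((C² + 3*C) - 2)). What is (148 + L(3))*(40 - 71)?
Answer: -6355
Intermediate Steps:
L(C) = C*(-2 + C² + 4*C) (L(C) = (0 + C)*(C + (-2 + C² + 3*C)) = C*(-2 + C² + 4*C))
(148 + L(3))*(40 - 71) = (148 + 3*(-2 + 3² + 4*3))*(40 - 71) = (148 + 3*(-2 + 9 + 12))*(-31) = (148 + 3*19)*(-31) = (148 + 57)*(-31) = 205*(-31) = -6355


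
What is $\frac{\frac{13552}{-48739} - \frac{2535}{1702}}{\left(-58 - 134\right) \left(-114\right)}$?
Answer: $- \frac{146618869}{1815692292864} \approx -8.0751 \cdot 10^{-5}$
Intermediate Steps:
$\frac{\frac{13552}{-48739} - \frac{2535}{1702}}{\left(-58 - 134\right) \left(-114\right)} = \frac{13552 \left(- \frac{1}{48739}\right) - \frac{2535}{1702}}{\left(-192\right) \left(-114\right)} = \frac{- \frac{13552}{48739} - \frac{2535}{1702}}{21888} = \left(- \frac{146618869}{82953778}\right) \frac{1}{21888} = - \frac{146618869}{1815692292864}$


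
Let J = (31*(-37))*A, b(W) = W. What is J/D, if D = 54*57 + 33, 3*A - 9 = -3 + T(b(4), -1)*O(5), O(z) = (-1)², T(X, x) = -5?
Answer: -1147/9333 ≈ -0.12290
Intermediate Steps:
O(z) = 1
A = ⅓ (A = 3 + (-3 - 5*1)/3 = 3 + (-3 - 5)/3 = 3 + (⅓)*(-8) = 3 - 8/3 = ⅓ ≈ 0.33333)
D = 3111 (D = 3078 + 33 = 3111)
J = -1147/3 (J = (31*(-37))*(⅓) = -1147*⅓ = -1147/3 ≈ -382.33)
J/D = -1147/3/3111 = -1147/3*1/3111 = -1147/9333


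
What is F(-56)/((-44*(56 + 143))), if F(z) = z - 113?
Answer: 169/8756 ≈ 0.019301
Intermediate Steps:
F(z) = -113 + z
F(-56)/((-44*(56 + 143))) = (-113 - 56)/((-44*(56 + 143))) = -169/((-44*199)) = -169/(-8756) = -169*(-1/8756) = 169/8756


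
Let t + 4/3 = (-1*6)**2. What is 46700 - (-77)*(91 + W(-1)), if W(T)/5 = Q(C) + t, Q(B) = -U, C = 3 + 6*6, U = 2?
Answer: 198851/3 ≈ 66284.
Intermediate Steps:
C = 39 (C = 3 + 36 = 39)
Q(B) = -2 (Q(B) = -1*2 = -2)
t = 104/3 (t = -4/3 + (-1*6)**2 = -4/3 + (-6)**2 = -4/3 + 36 = 104/3 ≈ 34.667)
W(T) = 490/3 (W(T) = 5*(-2 + 104/3) = 5*(98/3) = 490/3)
46700 - (-77)*(91 + W(-1)) = 46700 - (-77)*(91 + 490/3) = 46700 - (-77)*763/3 = 46700 - 1*(-58751/3) = 46700 + 58751/3 = 198851/3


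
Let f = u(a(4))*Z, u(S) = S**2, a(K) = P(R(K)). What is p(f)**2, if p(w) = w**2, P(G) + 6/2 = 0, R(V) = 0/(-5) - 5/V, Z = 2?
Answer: 104976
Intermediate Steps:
R(V) = -5/V (R(V) = 0*(-1/5) - 5/V = 0 - 5/V = -5/V)
P(G) = -3 (P(G) = -3 + 0 = -3)
a(K) = -3
f = 18 (f = (-3)**2*2 = 9*2 = 18)
p(f)**2 = (18**2)**2 = 324**2 = 104976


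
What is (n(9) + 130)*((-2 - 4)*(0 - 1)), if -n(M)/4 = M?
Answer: 564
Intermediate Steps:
n(M) = -4*M
(n(9) + 130)*((-2 - 4)*(0 - 1)) = (-4*9 + 130)*((-2 - 4)*(0 - 1)) = (-36 + 130)*(-6*(-1)) = 94*6 = 564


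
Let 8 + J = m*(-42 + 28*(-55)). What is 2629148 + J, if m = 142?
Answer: 2404496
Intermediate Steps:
J = -224652 (J = -8 + 142*(-42 + 28*(-55)) = -8 + 142*(-42 - 1540) = -8 + 142*(-1582) = -8 - 224644 = -224652)
2629148 + J = 2629148 - 224652 = 2404496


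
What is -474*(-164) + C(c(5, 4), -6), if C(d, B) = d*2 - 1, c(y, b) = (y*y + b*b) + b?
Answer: 77825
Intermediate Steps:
c(y, b) = b + b² + y² (c(y, b) = (y² + b²) + b = (b² + y²) + b = b + b² + y²)
C(d, B) = -1 + 2*d (C(d, B) = 2*d - 1 = -1 + 2*d)
-474*(-164) + C(c(5, 4), -6) = -474*(-164) + (-1 + 2*(4 + 4² + 5²)) = 77736 + (-1 + 2*(4 + 16 + 25)) = 77736 + (-1 + 2*45) = 77736 + (-1 + 90) = 77736 + 89 = 77825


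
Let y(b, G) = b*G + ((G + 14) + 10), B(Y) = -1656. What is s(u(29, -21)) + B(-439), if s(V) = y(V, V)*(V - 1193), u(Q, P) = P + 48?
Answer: -911136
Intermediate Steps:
y(b, G) = 24 + G + G*b (y(b, G) = G*b + ((14 + G) + 10) = G*b + (24 + G) = 24 + G + G*b)
u(Q, P) = 48 + P
s(V) = (-1193 + V)*(24 + V + V**2) (s(V) = (24 + V + V*V)*(V - 1193) = (24 + V + V**2)*(-1193 + V) = (-1193 + V)*(24 + V + V**2))
s(u(29, -21)) + B(-439) = (-1193 + (48 - 21))*(24 + (48 - 21) + (48 - 21)**2) - 1656 = (-1193 + 27)*(24 + 27 + 27**2) - 1656 = -1166*(24 + 27 + 729) - 1656 = -1166*780 - 1656 = -909480 - 1656 = -911136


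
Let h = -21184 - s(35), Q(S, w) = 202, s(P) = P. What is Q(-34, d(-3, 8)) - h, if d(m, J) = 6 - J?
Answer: 21421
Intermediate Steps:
h = -21219 (h = -21184 - 1*35 = -21184 - 35 = -21219)
Q(-34, d(-3, 8)) - h = 202 - 1*(-21219) = 202 + 21219 = 21421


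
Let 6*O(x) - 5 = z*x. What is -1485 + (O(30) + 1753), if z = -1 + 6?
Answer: 1763/6 ≈ 293.83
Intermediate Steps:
z = 5
O(x) = ⅚ + 5*x/6 (O(x) = ⅚ + (5*x)/6 = ⅚ + 5*x/6)
-1485 + (O(30) + 1753) = -1485 + ((⅚ + (⅚)*30) + 1753) = -1485 + ((⅚ + 25) + 1753) = -1485 + (155/6 + 1753) = -1485 + 10673/6 = 1763/6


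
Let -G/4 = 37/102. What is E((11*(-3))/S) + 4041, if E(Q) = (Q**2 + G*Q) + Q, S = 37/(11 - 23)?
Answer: 96599733/23273 ≈ 4150.7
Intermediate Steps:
G = -74/51 (G = -148/102 = -4*37/102 = -74/51 ≈ -1.4510)
S = -37/12 (S = 37/(-12) = 37*(-1/12) = -37/12 ≈ -3.0833)
E(Q) = Q**2 - 23*Q/51 (E(Q) = (Q**2 - 74*Q/51) + Q = Q**2 - 23*Q/51)
E((11*(-3))/S) + 4041 = ((11*(-3))/(-37/12))*(-23 + 51*((11*(-3))/(-37/12)))/51 + 4041 = (-33*(-12/37))*(-23 + 51*(-33*(-12/37)))/51 + 4041 = (1/51)*(396/37)*(-23 + 51*(396/37)) + 4041 = (1/51)*(396/37)*(-23 + 20196/37) + 4041 = (1/51)*(396/37)*(19345/37) + 4041 = 2553540/23273 + 4041 = 96599733/23273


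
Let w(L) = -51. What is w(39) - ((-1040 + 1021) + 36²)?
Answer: -1328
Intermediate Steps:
w(39) - ((-1040 + 1021) + 36²) = -51 - ((-1040 + 1021) + 36²) = -51 - (-19 + 1296) = -51 - 1*1277 = -51 - 1277 = -1328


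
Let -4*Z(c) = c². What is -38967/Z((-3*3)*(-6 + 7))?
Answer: 51956/27 ≈ 1924.3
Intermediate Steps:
Z(c) = -c²/4
-38967/Z((-3*3)*(-6 + 7)) = -38967*(-4/(81*(-6 + 7)²)) = -38967/((-(-9*1)²/4)) = -38967/((-¼*(-9)²)) = -38967/((-¼*81)) = -38967/(-81/4) = -38967*(-4/81) = 51956/27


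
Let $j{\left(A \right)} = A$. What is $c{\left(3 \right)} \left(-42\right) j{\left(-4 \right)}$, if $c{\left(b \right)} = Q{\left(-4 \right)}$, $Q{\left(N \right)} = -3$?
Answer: $-504$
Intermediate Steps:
$c{\left(b \right)} = -3$
$c{\left(3 \right)} \left(-42\right) j{\left(-4 \right)} = \left(-3\right) \left(-42\right) \left(-4\right) = 126 \left(-4\right) = -504$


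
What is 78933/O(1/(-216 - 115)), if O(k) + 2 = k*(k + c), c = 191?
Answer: -2882659471/94114 ≈ -30629.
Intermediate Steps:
O(k) = -2 + k*(191 + k) (O(k) = -2 + k*(k + 191) = -2 + k*(191 + k))
78933/O(1/(-216 - 115)) = 78933/(-2 + (1/(-216 - 115))**2 + 191/(-216 - 115)) = 78933/(-2 + (1/(-331))**2 + 191/(-331)) = 78933/(-2 + (-1/331)**2 + 191*(-1/331)) = 78933/(-2 + 1/109561 - 191/331) = 78933/(-282342/109561) = 78933*(-109561/282342) = -2882659471/94114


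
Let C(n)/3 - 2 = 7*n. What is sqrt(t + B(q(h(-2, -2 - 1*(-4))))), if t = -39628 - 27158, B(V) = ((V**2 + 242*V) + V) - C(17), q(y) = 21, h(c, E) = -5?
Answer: 111*I*sqrt(5) ≈ 248.2*I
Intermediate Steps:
C(n) = 6 + 21*n (C(n) = 6 + 3*(7*n) = 6 + 21*n)
B(V) = -363 + V**2 + 243*V (B(V) = ((V**2 + 242*V) + V) - (6 + 21*17) = (V**2 + 243*V) - (6 + 357) = (V**2 + 243*V) - 1*363 = (V**2 + 243*V) - 363 = -363 + V**2 + 243*V)
t = -66786
sqrt(t + B(q(h(-2, -2 - 1*(-4))))) = sqrt(-66786 + (-363 + 21**2 + 243*21)) = sqrt(-66786 + (-363 + 441 + 5103)) = sqrt(-66786 + 5181) = sqrt(-61605) = 111*I*sqrt(5)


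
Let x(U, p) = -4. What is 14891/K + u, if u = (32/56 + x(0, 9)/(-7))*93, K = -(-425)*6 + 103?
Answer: 296867/2653 ≈ 111.90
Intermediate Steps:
K = 2653 (K = -85*(-30) + 103 = 2550 + 103 = 2653)
u = 744/7 (u = (32/56 - 4/(-7))*93 = (32*(1/56) - 4*(-1/7))*93 = (4/7 + 4/7)*93 = (8/7)*93 = 744/7 ≈ 106.29)
14891/K + u = 14891/2653 + 744/7 = 296867/2653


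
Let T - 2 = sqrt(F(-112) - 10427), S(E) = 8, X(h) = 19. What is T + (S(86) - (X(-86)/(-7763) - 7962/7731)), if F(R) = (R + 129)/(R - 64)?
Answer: 220704475/20005251 + I*sqrt(20186859)/44 ≈ 11.032 + 102.11*I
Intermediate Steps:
F(R) = (129 + R)/(-64 + R)
T = 2 + I*sqrt(20186859)/44 (T = 2 + sqrt((129 - 112)/(-64 - 112) - 10427) = 2 + sqrt(17/(-176) - 10427) = 2 + sqrt(-1/176*17 - 10427) = 2 + sqrt(-17/176 - 10427) = 2 + sqrt(-1835169/176) = 2 + I*sqrt(20186859)/44 ≈ 2.0 + 102.11*I)
T + (S(86) - (X(-86)/(-7763) - 7962/7731)) = (2 + I*sqrt(20186859)/44) + (8 - (19/(-7763) - 7962/7731)) = (2 + I*sqrt(20186859)/44) + (8 - (19*(-1/7763) - 7962*1/7731)) = (2 + I*sqrt(20186859)/44) + (8 - (-19/7763 - 2654/2577)) = (2 + I*sqrt(20186859)/44) + (8 - 1*(-20651965/20005251)) = (2 + I*sqrt(20186859)/44) + (8 + 20651965/20005251) = (2 + I*sqrt(20186859)/44) + 180693973/20005251 = 220704475/20005251 + I*sqrt(20186859)/44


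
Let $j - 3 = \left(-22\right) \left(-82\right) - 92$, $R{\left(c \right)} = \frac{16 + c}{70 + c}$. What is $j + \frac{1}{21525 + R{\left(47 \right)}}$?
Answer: $\frac{479911893}{279832} \approx 1715.0$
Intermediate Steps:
$R{\left(c \right)} = \frac{16 + c}{70 + c}$
$j = 1715$ ($j = 3 - -1712 = 3 + \left(1804 - 92\right) = 3 + 1712 = 1715$)
$j + \frac{1}{21525 + R{\left(47 \right)}} = 1715 + \frac{1}{21525 + \frac{16 + 47}{70 + 47}} = 1715 + \frac{1}{21525 + \frac{1}{117} \cdot 63} = 1715 + \frac{1}{21525 + \frac{7}{13}} = 1715 + \frac{1}{\frac{279832}{13}} = 1715 + \frac{13}{279832} = \frac{479911893}{279832}$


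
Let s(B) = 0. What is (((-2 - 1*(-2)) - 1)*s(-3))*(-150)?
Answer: 0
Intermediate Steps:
(((-2 - 1*(-2)) - 1)*s(-3))*(-150) = (((-2 - 1*(-2)) - 1)*0)*(-150) = (((-2 + 2) - 1)*0)*(-150) = ((0 - 1)*0)*(-150) = -1*0*(-150) = 0*(-150) = 0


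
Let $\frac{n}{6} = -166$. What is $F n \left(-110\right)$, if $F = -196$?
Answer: $-21473760$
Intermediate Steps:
$n = -996$ ($n = 6 \left(-166\right) = -996$)
$F n \left(-110\right) = \left(-196\right) \left(-996\right) \left(-110\right) = 195216 \left(-110\right) = -21473760$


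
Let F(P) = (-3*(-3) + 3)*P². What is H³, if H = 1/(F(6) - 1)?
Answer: 1/80062991 ≈ 1.2490e-8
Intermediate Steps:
F(P) = 12*P² (F(P) = (9 + 3)*P² = 12*P²)
H = 1/431 (H = 1/(12*6² - 1) = 1/(12*36 - 1) = 1/(432 - 1) = 1/431 ≈ 0.0023202)
H³ = (1/431)³ = 1/80062991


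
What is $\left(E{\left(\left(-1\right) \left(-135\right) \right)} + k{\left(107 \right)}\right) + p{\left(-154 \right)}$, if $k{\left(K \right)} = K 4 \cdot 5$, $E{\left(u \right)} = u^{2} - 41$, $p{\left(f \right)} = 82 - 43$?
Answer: $20363$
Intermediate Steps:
$p{\left(f \right)} = 39$
$E{\left(u \right)} = -41 + u^{2}$ ($E{\left(u \right)} = u^{2} - 41 = -41 + u^{2}$)
$k{\left(K \right)} = 20 K$ ($k{\left(K \right)} = 4 K 5 = 20 K$)
$\left(E{\left(\left(-1\right) \left(-135\right) \right)} + k{\left(107 \right)}\right) + p{\left(-154 \right)} = \left(\left(-41 + \left(\left(-1\right) \left(-135\right)\right)^{2}\right) + 20 \cdot 107\right) + 39 = \left(\left(-41 + 135^{2}\right) + 2140\right) + 39 = \left(\left(-41 + 18225\right) + 2140\right) + 39 = \left(18184 + 2140\right) + 39 = 20324 + 39 = 20363$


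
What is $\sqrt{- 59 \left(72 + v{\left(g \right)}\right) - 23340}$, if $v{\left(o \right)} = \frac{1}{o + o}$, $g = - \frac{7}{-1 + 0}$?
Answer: $\frac{i \sqrt{5408074}}{14} \approx 166.11 i$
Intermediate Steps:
$g = 7$ ($g = - \frac{7}{-1} = \left(-7\right) \left(-1\right) = 7$)
$v{\left(o \right)} = \frac{1}{2 o}$
$\sqrt{- 59 \left(72 + v{\left(g \right)}\right) - 23340} = \sqrt{- 59 \left(72 + \frac{1}{2 \cdot 7}\right) - 23340} = \sqrt{- 59 \left(72 + \frac{1}{2} \cdot \frac{1}{7}\right) - 23340} = \sqrt{- 59 \left(72 + \frac{1}{14}\right) - 23340} = \sqrt{\left(-59\right) \frac{1009}{14} - 23340} = \sqrt{- \frac{59531}{14} - 23340} = \sqrt{- \frac{386291}{14}} = \frac{i \sqrt{5408074}}{14}$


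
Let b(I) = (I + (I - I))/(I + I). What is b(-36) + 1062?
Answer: 2125/2 ≈ 1062.5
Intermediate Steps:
b(I) = ½ (b(I) = (I + 0)/((2*I)) = I*(1/(2*I)) = ½)
b(-36) + 1062 = ½ + 1062 = 2125/2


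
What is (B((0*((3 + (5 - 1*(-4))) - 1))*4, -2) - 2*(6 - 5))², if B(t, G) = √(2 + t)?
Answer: (-2 + √2)² ≈ 0.34315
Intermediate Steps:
(B((0*((3 + (5 - 1*(-4))) - 1))*4, -2) - 2*(6 - 5))² = (√(2 + (0*((3 + (5 - 1*(-4))) - 1))*4) - 2*(6 - 5))² = (√(2 + (0*((3 + (5 + 4)) - 1))*4) - 2*1)² = (√(2 + (0*((3 + 9) - 1))*4) - 2)² = (√(2 + (0*(12 - 1))*4) - 2)² = (√(2 + (0*11)*4) - 2)² = (√(2 + 0*4) - 2)² = (√(2 + 0) - 2)² = (√2 - 2)² = (-2 + √2)²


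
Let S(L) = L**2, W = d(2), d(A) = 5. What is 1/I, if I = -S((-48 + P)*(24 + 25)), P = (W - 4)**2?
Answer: -1/5303809 ≈ -1.8854e-7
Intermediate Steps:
W = 5
P = 1 (P = (5 - 4)**2 = 1**2 = 1)
I = -5303809 (I = -((-48 + 1)*(24 + 25))**2 = -(-47*49)**2 = -1*(-2303)**2 = -1*5303809 = -5303809)
1/I = 1/(-5303809) = -1/5303809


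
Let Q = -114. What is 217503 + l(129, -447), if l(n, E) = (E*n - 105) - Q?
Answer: 159849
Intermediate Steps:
l(n, E) = 9 + E*n (l(n, E) = (E*n - 105) - 1*(-114) = (-105 + E*n) + 114 = 9 + E*n)
217503 + l(129, -447) = 217503 + (9 - 447*129) = 217503 + (9 - 57663) = 217503 - 57654 = 159849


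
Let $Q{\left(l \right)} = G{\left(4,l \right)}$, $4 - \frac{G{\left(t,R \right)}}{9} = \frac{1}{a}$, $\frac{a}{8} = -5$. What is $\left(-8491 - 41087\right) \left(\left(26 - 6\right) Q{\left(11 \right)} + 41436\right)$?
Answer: $-2090233269$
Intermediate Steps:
$a = -40$ ($a = 8 \left(-5\right) = -40$)
$G{\left(t,R \right)} = \frac{1449}{40}$ ($G{\left(t,R \right)} = 36 - \frac{9}{-40} = 36 - - \frac{9}{40} = 36 + \frac{9}{40} = \frac{1449}{40}$)
$Q{\left(l \right)} = \frac{1449}{40}$
$\left(-8491 - 41087\right) \left(\left(26 - 6\right) Q{\left(11 \right)} + 41436\right) = \left(-8491 - 41087\right) \left(\left(26 - 6\right) \frac{1449}{40} + 41436\right) = - 49578 \left(20 \cdot \frac{1449}{40} + 41436\right) = - 49578 \left(\frac{1449}{2} + 41436\right) = \left(-49578\right) \frac{84321}{2} = -2090233269$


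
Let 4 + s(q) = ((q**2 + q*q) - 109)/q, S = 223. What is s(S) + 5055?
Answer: 1225722/223 ≈ 5496.5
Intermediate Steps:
s(q) = -4 + (-109 + 2*q**2)/q (s(q) = -4 + ((q**2 + q*q) - 109)/q = -4 + ((q**2 + q**2) - 109)/q = -4 + (2*q**2 - 109)/q = -4 + (-109 + 2*q**2)/q)
s(S) + 5055 = (-4 - 109/223 + 2*223) + 5055 = (-4 - 109*1/223 + 446) + 5055 = (-4 - 109/223 + 446) + 5055 = 98457/223 + 5055 = 1225722/223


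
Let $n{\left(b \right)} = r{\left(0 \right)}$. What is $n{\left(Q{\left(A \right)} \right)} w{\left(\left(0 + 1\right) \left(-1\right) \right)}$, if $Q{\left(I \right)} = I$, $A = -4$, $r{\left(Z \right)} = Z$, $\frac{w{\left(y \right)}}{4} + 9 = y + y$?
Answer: $0$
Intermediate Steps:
$w{\left(y \right)} = -36 + 8 y$ ($w{\left(y \right)} = -36 + 4 \left(y + y\right) = -36 + 4 \cdot 2 y = -36 + 8 y$)
$n{\left(b \right)} = 0$
$n{\left(Q{\left(A \right)} \right)} w{\left(\left(0 + 1\right) \left(-1\right) \right)} = 0 \left(-36 + 8 \left(0 + 1\right) \left(-1\right)\right) = 0 \left(-36 + 8 \cdot 1 \left(-1\right)\right) = 0 \left(-36 + 8 \left(-1\right)\right) = 0 \left(-36 - 8\right) = 0 \left(-44\right) = 0$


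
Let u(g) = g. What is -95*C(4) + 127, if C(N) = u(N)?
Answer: -253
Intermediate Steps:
C(N) = N
-95*C(4) + 127 = -95*4 + 127 = -380 + 127 = -253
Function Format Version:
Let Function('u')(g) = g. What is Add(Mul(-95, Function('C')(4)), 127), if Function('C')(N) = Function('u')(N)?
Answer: -253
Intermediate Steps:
Function('C')(N) = N
Add(Mul(-95, Function('C')(4)), 127) = Add(Mul(-95, 4), 127) = Add(-380, 127) = -253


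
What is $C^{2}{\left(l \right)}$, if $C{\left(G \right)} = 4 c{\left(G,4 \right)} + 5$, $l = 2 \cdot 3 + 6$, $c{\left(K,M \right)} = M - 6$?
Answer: $9$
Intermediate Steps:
$c{\left(K,M \right)} = -6 + M$ ($c{\left(K,M \right)} = M - 6 = -6 + M$)
$l = 12$ ($l = 6 + 6 = 12$)
$C{\left(G \right)} = -3$ ($C{\left(G \right)} = 4 \left(-6 + 4\right) + 5 = 4 \left(-2\right) + 5 = -8 + 5 = -3$)
$C^{2}{\left(l \right)} = \left(-3\right)^{2} = 9$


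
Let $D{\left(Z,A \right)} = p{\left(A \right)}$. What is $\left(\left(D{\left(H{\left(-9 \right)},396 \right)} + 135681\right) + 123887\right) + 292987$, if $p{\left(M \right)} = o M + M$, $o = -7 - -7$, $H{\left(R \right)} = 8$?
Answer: $552951$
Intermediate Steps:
$o = 0$ ($o = -7 + 7 = 0$)
$p{\left(M \right)} = M$ ($p{\left(M \right)} = 0 M + M = 0 + M = M$)
$D{\left(Z,A \right)} = A$
$\left(\left(D{\left(H{\left(-9 \right)},396 \right)} + 135681\right) + 123887\right) + 292987 = \left(\left(396 + 135681\right) + 123887\right) + 292987 = \left(136077 + 123887\right) + 292987 = 259964 + 292987 = 552951$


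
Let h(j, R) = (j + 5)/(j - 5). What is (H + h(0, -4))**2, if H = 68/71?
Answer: 9/5041 ≈ 0.0017854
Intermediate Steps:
h(j, R) = (5 + j)/(-5 + j)
H = 68/71 (H = 68*(1/71) = 68/71 ≈ 0.95775)
(H + h(0, -4))**2 = (68/71 + (5 + 0)/(-5 + 0))**2 = (68/71 + 5/(-5))**2 = (68/71 - 1/5*5)**2 = (68/71 - 1)**2 = (-3/71)**2 = 9/5041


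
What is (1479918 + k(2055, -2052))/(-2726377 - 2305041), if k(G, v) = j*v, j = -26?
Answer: -766635/2515709 ≈ -0.30474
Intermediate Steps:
k(G, v) = -26*v
(1479918 + k(2055, -2052))/(-2726377 - 2305041) = (1479918 - 26*(-2052))/(-2726377 - 2305041) = (1479918 + 53352)/(-5031418) = 1533270*(-1/5031418) = -766635/2515709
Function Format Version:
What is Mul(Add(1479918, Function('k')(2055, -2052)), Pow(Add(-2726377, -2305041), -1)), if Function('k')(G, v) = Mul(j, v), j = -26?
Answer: Rational(-766635, 2515709) ≈ -0.30474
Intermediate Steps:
Function('k')(G, v) = Mul(-26, v)
Mul(Add(1479918, Function('k')(2055, -2052)), Pow(Add(-2726377, -2305041), -1)) = Mul(Add(1479918, Mul(-26, -2052)), Pow(Add(-2726377, -2305041), -1)) = Mul(Add(1479918, 53352), Pow(-5031418, -1)) = Mul(1533270, Rational(-1, 5031418)) = Rational(-766635, 2515709)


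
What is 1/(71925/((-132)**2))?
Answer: 5808/23975 ≈ 0.24225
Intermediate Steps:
1/(71925/((-132)**2)) = 1/(71925/17424) = 1/(71925*(1/17424)) = 1/(23975/5808) = 5808/23975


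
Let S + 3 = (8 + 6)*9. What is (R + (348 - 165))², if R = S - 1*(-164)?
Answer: 220900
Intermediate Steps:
S = 123 (S = -3 + (8 + 6)*9 = -3 + 14*9 = -3 + 126 = 123)
R = 287 (R = 123 - 1*(-164) = 123 + 164 = 287)
(R + (348 - 165))² = (287 + (348 - 165))² = (287 + 183)² = 470² = 220900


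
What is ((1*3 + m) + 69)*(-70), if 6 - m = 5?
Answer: -5110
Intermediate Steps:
m = 1 (m = 6 - 1*5 = 6 - 5 = 1)
((1*3 + m) + 69)*(-70) = ((1*3 + 1) + 69)*(-70) = ((3 + 1) + 69)*(-70) = (4 + 69)*(-70) = 73*(-70) = -5110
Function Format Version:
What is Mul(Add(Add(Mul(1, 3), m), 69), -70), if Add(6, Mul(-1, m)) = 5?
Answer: -5110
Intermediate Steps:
m = 1 (m = Add(6, Mul(-1, 5)) = Add(6, -5) = 1)
Mul(Add(Add(Mul(1, 3), m), 69), -70) = Mul(Add(Add(Mul(1, 3), 1), 69), -70) = Mul(Add(Add(3, 1), 69), -70) = Mul(Add(4, 69), -70) = Mul(73, -70) = -5110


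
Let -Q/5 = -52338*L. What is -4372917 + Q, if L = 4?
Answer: -3326157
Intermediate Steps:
Q = 1046760 (Q = -(-261690)*4 = -5*(-209352) = 1046760)
-4372917 + Q = -4372917 + 1046760 = -3326157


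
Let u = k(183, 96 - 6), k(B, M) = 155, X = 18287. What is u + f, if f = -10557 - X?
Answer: -28689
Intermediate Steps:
u = 155
f = -28844 (f = -10557 - 1*18287 = -10557 - 18287 = -28844)
u + f = 155 - 28844 = -28689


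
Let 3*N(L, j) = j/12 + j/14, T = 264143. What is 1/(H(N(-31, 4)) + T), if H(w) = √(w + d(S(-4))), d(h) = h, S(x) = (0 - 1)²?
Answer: 16641009/4395606040211 - 6*√133/4395606040211 ≈ 3.7858e-6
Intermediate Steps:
S(x) = 1 (S(x) = (-1)² = 1)
N(L, j) = 13*j/252 (N(L, j) = (j/12 + j/14)/3 = (13*j/84)/3 = 13*j/252)
H(w) = √(1 + w) (H(w) = √(w + 1) = √(1 + w))
1/(H(N(-31, 4)) + T) = 1/(√(1 + (13/252)*4) + 264143) = 1/(√(1 + 13/63) + 264143) = 1/(√(76/63) + 264143) = 1/(2*√133/21 + 264143) = 1/(264143 + 2*√133/21)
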